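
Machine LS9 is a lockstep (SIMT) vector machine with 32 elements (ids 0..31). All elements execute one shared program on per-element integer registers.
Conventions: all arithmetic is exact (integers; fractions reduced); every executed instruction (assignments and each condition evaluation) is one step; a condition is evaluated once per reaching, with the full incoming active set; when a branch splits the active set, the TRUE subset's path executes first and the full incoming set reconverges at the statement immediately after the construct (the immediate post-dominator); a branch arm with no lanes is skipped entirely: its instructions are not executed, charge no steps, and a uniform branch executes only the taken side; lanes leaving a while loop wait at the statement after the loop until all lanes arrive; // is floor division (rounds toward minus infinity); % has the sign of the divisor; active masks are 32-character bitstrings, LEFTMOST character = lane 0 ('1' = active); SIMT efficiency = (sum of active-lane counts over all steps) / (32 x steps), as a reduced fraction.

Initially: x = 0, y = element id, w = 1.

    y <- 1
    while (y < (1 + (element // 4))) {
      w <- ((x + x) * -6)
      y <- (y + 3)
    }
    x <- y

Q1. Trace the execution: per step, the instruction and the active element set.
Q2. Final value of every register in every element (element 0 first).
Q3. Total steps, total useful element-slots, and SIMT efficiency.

step 0: y <- 1                       11111111111111111111111111111111
step 1: eval (y < (1 + (element // 4))) 11111111111111111111111111111111
step 2: w <- ((x + x) * -6)          00001111111111111111111111111111
step 3: y <- (y + 3)                 00001111111111111111111111111111
step 4: eval (y < (1 + (element // 4))) 00001111111111111111111111111111
step 5: w <- ((x + x) * -6)          00000000000000001111111111111111
step 6: y <- (y + 3)                 00000000000000001111111111111111
step 7: eval (y < (1 + (element // 4))) 00000000000000001111111111111111
step 8: w <- ((x + x) * -6)          00000000000000000000000000001111
step 9: y <- (y + 3)                 00000000000000000000000000001111
step 10: eval (y < (1 + (element // 4))) 00000000000000000000000000001111
step 11: x <- y                       11111111111111111111111111111111

Answer: 12 steps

x: 1,1,1,1,4,4,4,4,4,4,4,4,4,4,4,4,7,7,7,7,7,7,7,7,7,7,7,7,10,10,10,10
y: 1,1,1,1,4,4,4,4,4,4,4,4,4,4,4,4,7,7,7,7,7,7,7,7,7,7,7,7,10,10,10,10
w: 1,1,1,1,0,0,0,0,0,0,0,0,0,0,0,0,0,0,0,0,0,0,0,0,0,0,0,0,0,0,0,0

steps = 12; useful = 240; efficiency = 240/384 = 5/8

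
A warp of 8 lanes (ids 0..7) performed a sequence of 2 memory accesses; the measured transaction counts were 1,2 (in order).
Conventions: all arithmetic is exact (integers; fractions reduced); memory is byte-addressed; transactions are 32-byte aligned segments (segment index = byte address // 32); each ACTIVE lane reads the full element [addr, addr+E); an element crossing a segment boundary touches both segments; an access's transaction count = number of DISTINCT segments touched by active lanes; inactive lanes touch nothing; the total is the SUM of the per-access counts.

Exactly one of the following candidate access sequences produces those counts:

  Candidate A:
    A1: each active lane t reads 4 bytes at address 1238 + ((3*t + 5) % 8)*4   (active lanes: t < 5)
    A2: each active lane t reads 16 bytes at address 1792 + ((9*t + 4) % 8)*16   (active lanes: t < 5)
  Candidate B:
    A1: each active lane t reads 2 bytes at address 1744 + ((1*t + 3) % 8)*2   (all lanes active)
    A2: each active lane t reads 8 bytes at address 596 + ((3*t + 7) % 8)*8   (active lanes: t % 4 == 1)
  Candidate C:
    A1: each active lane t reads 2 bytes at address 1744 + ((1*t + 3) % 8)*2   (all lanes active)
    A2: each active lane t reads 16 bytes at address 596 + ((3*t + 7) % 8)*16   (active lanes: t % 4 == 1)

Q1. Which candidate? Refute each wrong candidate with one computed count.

A: A1 gives 2 transactions, not 1
C: A2 gives 4 transactions, not 2
B: all counts match (1,2)

Answer: B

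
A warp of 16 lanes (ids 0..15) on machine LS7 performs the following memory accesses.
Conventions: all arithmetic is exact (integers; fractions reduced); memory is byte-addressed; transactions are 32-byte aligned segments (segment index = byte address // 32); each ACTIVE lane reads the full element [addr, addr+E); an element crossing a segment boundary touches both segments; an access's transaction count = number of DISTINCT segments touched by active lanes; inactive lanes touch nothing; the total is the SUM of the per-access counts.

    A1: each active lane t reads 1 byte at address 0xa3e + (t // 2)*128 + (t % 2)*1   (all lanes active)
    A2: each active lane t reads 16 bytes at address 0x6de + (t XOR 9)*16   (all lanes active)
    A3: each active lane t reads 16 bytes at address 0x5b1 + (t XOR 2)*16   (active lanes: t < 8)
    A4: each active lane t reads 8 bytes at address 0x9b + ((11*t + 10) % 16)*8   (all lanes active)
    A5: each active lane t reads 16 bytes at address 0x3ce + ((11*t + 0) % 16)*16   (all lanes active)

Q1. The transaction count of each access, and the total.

A1: 8 transactions
A2: 9 transactions
A3: 5 transactions
A4: 5 transactions
A5: 9 transactions

Answer: 8,9,5,5,9; total 36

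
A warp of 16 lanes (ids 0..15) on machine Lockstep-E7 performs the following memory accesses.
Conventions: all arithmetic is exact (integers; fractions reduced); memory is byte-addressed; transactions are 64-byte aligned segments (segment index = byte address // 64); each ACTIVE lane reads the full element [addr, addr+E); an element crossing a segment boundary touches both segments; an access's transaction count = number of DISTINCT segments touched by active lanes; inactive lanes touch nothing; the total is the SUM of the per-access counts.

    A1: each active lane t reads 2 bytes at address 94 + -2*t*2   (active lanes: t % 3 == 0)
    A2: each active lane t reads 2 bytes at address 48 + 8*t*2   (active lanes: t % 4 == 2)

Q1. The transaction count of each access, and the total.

A1: 2 transactions
A2: 4 transactions

Answer: 2,4; total 6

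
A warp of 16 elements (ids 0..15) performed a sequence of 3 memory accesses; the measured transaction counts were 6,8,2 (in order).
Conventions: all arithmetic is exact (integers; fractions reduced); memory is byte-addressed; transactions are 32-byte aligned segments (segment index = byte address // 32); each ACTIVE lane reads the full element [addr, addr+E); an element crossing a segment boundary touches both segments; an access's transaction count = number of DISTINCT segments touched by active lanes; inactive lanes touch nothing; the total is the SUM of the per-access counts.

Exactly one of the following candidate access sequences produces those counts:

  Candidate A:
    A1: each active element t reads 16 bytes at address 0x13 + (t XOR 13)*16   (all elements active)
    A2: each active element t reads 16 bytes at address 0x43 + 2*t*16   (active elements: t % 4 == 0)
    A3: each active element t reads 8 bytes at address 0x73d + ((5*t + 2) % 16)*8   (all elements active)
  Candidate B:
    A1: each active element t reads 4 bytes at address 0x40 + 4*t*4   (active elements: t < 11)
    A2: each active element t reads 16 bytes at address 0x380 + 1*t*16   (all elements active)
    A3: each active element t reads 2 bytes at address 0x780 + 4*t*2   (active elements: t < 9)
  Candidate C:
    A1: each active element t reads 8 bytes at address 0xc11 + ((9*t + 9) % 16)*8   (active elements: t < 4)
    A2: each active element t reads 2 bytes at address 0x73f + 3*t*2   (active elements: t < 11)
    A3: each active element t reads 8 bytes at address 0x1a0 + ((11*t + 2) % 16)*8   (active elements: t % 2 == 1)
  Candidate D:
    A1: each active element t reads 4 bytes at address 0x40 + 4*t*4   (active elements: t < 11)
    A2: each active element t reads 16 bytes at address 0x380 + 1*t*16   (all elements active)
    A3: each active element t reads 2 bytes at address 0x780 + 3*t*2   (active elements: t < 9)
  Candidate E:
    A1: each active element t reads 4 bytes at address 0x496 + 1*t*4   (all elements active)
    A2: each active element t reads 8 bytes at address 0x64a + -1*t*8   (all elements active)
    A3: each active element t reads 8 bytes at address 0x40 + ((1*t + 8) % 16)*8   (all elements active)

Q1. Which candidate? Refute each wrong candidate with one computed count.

A: A1 gives 9 transactions, not 6
B: A3 gives 3 transactions, not 2
C: A1 gives 3 transactions, not 6
E: A1 gives 3 transactions, not 6
D: all counts match (6,8,2)

Answer: D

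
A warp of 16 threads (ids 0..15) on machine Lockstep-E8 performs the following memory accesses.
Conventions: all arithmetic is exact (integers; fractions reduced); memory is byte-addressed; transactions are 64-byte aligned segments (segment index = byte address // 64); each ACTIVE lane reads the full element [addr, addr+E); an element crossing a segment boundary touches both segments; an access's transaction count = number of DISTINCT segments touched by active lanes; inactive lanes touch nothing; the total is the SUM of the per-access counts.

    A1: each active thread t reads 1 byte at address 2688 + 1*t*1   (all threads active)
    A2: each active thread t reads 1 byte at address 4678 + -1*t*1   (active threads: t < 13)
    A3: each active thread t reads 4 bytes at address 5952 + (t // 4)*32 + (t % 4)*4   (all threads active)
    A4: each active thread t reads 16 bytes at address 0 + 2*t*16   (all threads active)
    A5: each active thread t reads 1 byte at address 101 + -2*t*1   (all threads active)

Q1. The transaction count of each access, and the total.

A1: 1 transaction
A2: 2 transactions
A3: 2 transactions
A4: 8 transactions
A5: 1 transaction

Answer: 1,2,2,8,1; total 14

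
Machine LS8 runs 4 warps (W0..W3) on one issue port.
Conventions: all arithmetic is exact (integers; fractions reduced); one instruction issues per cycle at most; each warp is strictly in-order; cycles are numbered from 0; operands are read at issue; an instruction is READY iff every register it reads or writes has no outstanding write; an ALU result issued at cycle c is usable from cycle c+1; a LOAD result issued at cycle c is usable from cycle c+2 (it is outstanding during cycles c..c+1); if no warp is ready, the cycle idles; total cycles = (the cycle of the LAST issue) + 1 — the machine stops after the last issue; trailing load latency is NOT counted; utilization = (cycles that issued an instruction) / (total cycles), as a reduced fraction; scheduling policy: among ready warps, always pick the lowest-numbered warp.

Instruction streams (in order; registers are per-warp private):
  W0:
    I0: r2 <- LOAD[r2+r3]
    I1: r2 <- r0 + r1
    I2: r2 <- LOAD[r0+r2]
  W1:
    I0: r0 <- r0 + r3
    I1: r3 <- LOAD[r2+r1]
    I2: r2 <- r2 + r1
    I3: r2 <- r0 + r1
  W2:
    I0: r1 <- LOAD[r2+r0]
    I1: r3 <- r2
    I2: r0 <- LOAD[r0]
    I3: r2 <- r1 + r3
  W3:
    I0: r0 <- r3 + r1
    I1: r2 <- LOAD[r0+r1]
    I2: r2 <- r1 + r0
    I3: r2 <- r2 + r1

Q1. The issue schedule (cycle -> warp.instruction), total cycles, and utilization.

cycle 0: W0.I0
cycle 1: W1.I0
cycle 2: W0.I1
cycle 3: W0.I2
cycle 4: W1.I1
cycle 5: W1.I2
cycle 6: W1.I3
cycle 7: W2.I0
cycle 8: W2.I1
cycle 9: W2.I2
cycle 10: W2.I3
cycle 11: W3.I0
cycle 12: W3.I1
cycle 13: idle
cycle 14: W3.I2
cycle 15: W3.I3

Answer: 16 cycles, utilization 15/16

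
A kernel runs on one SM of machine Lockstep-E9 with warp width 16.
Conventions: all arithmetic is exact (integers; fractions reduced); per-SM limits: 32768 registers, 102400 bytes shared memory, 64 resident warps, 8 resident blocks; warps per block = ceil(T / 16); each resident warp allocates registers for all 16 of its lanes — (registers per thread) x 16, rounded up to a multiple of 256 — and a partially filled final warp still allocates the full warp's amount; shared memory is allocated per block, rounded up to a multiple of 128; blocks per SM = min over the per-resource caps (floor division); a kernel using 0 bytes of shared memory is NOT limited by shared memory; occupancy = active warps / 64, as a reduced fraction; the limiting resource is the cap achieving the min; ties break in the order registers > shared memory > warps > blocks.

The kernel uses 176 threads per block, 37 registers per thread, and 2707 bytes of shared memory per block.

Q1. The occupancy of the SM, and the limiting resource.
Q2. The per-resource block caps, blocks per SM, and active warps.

Answer: occupancy 33/64, limited by registers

registers: 3 blocks
shared memory: 36 blocks
warps: 5 blocks
blocks: 8 blocks

Answer: 3 blocks, 33 active warps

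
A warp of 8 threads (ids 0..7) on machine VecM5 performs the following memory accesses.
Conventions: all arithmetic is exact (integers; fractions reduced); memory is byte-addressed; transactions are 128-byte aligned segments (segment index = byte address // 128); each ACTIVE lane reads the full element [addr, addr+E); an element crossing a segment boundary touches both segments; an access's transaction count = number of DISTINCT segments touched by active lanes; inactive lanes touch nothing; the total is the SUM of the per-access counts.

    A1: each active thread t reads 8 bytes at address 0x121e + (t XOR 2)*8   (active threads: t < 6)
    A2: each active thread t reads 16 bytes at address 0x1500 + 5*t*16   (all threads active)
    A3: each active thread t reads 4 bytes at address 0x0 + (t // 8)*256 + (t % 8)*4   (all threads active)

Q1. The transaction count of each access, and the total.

A1: 1 transaction
A2: 5 transactions
A3: 1 transaction

Answer: 1,5,1; total 7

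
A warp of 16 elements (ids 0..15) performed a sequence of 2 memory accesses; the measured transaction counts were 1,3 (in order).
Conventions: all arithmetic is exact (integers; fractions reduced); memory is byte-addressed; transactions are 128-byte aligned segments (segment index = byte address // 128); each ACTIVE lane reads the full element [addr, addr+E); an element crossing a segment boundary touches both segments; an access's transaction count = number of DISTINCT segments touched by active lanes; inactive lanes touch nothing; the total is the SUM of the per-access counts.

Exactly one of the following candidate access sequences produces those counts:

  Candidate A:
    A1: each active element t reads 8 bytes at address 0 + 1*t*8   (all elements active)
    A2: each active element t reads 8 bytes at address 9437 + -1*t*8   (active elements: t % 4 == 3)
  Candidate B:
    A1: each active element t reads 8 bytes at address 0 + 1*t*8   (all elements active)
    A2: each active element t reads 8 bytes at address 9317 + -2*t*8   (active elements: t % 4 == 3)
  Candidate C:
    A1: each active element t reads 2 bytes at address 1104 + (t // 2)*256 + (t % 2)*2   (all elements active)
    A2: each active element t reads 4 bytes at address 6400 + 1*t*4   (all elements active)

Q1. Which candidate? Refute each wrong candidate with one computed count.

A: A2 gives 2 transactions, not 3
C: A1 gives 8 transactions, not 1
B: all counts match (1,3)

Answer: B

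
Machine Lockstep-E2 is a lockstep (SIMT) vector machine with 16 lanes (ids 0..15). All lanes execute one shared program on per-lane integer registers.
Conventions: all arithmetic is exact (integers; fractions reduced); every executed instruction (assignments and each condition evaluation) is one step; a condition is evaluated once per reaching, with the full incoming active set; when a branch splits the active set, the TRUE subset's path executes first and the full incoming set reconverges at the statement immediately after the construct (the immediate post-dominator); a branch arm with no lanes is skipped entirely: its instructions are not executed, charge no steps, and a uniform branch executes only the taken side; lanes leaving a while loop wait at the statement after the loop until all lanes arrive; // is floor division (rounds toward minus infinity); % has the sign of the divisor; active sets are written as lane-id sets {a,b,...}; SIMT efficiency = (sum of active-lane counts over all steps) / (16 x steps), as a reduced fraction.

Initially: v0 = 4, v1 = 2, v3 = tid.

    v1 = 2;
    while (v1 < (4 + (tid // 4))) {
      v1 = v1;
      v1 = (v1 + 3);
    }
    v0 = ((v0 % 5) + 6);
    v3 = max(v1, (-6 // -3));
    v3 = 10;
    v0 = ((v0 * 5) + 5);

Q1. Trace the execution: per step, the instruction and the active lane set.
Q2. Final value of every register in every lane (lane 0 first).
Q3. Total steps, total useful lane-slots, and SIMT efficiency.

step 0: v1 <- 2                      {0,1,2,3,4,5,6,7,8,9,10,11,12,13,14,15}
step 1: eval (v1 < (4 + (tid // 4))) {0,1,2,3,4,5,6,7,8,9,10,11,12,13,14,15}
step 2: v1 <- v1                     {0,1,2,3,4,5,6,7,8,9,10,11,12,13,14,15}
step 3: v1 <- (v1 + 3)               {0,1,2,3,4,5,6,7,8,9,10,11,12,13,14,15}
step 4: eval (v1 < (4 + (tid // 4))) {0,1,2,3,4,5,6,7,8,9,10,11,12,13,14,15}
step 5: v1 <- v1                     {8,9,10,11,12,13,14,15}
step 6: v1 <- (v1 + 3)               {8,9,10,11,12,13,14,15}
step 7: eval (v1 < (4 + (tid // 4))) {8,9,10,11,12,13,14,15}
step 8: v0 <- ((v0 % 5) + 6)         {0,1,2,3,4,5,6,7,8,9,10,11,12,13,14,15}
step 9: v3 <- max(v1, (-6 // -3))    {0,1,2,3,4,5,6,7,8,9,10,11,12,13,14,15}
step 10: v3 <- 10                     {0,1,2,3,4,5,6,7,8,9,10,11,12,13,14,15}
step 11: v0 <- ((v0 * 5) + 5)         {0,1,2,3,4,5,6,7,8,9,10,11,12,13,14,15}

Answer: 12 steps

v0: 55,55,55,55,55,55,55,55,55,55,55,55,55,55,55,55
v1: 5,5,5,5,5,5,5,5,8,8,8,8,8,8,8,8
v3: 10,10,10,10,10,10,10,10,10,10,10,10,10,10,10,10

steps = 12; useful = 168; efficiency = 168/192 = 7/8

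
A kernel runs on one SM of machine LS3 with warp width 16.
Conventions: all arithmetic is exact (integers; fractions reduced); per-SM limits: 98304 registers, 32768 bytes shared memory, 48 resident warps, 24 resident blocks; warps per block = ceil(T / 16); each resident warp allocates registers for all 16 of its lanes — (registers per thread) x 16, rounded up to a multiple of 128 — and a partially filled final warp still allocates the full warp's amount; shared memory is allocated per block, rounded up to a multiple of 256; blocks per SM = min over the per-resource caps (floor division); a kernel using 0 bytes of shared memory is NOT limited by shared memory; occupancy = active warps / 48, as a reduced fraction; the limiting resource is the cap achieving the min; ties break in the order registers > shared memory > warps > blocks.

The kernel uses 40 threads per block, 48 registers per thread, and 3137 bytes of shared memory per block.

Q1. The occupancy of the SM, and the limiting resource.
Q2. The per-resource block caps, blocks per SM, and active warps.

Answer: occupancy 9/16, limited by shared memory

registers: 42 blocks
shared memory: 9 blocks
warps: 16 blocks
blocks: 24 blocks

Answer: 9 blocks, 27 active warps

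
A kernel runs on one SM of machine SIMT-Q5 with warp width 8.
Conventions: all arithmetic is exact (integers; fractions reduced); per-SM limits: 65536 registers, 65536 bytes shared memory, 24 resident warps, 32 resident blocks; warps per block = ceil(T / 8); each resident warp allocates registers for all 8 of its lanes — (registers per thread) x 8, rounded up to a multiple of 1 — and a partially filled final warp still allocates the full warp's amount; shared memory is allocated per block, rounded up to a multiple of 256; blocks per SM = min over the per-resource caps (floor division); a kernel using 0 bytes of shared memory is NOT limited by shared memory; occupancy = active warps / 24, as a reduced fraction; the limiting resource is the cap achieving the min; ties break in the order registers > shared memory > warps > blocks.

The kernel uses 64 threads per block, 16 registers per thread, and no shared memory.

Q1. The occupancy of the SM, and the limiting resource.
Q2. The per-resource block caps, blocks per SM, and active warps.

Answer: occupancy 1, limited by warps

registers: 64 blocks
shared memory: no limit (kernel uses none)
warps: 3 blocks
blocks: 32 blocks

Answer: 3 blocks, 24 active warps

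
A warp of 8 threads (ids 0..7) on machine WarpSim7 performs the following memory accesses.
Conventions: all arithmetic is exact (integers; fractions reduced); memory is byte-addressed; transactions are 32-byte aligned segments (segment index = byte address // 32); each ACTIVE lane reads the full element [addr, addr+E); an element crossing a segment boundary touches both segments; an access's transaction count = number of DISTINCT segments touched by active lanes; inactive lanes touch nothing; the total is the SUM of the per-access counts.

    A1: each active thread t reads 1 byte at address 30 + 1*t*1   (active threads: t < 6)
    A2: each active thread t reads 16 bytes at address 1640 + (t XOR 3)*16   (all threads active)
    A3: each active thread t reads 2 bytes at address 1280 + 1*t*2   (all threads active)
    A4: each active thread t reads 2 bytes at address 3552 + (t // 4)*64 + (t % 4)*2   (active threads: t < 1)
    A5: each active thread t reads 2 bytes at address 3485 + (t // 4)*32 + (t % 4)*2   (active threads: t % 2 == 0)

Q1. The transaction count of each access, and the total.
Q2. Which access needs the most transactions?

A1: 2 transactions
A2: 5 transactions
A3: 1 transaction
A4: 1 transaction
A5: 3 transactions

Answer: 2,5,1,1,3; total 12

Answer: A2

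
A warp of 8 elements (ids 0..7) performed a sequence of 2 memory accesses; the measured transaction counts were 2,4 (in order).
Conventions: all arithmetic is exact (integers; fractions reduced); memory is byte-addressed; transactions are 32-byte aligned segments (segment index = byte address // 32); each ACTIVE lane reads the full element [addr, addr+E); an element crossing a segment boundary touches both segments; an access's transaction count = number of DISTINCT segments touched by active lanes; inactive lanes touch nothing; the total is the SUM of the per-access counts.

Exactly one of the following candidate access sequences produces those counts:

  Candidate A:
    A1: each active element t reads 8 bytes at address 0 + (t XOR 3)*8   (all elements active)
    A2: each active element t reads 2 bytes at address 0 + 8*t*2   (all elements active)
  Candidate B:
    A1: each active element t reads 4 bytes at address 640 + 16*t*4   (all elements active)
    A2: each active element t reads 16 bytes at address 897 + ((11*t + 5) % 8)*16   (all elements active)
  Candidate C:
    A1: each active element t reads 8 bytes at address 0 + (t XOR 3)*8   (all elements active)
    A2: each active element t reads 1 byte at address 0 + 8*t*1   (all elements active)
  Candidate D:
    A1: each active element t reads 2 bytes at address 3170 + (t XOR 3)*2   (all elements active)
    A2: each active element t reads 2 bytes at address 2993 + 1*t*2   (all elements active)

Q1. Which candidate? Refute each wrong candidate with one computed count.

B: A1 gives 8 transactions, not 2
C: A2 gives 2 transactions, not 4
D: A1 gives 1 transaction, not 2
A: all counts match (2,4)

Answer: A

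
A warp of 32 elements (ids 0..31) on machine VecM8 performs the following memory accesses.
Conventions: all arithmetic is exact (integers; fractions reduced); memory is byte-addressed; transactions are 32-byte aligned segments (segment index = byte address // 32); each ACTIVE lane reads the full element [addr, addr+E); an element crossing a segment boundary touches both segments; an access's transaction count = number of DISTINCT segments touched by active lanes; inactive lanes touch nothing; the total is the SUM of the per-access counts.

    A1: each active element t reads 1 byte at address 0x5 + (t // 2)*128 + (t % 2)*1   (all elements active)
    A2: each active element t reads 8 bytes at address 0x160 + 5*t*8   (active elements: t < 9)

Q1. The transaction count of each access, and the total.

A1: 16 transactions
A2: 9 transactions

Answer: 16,9; total 25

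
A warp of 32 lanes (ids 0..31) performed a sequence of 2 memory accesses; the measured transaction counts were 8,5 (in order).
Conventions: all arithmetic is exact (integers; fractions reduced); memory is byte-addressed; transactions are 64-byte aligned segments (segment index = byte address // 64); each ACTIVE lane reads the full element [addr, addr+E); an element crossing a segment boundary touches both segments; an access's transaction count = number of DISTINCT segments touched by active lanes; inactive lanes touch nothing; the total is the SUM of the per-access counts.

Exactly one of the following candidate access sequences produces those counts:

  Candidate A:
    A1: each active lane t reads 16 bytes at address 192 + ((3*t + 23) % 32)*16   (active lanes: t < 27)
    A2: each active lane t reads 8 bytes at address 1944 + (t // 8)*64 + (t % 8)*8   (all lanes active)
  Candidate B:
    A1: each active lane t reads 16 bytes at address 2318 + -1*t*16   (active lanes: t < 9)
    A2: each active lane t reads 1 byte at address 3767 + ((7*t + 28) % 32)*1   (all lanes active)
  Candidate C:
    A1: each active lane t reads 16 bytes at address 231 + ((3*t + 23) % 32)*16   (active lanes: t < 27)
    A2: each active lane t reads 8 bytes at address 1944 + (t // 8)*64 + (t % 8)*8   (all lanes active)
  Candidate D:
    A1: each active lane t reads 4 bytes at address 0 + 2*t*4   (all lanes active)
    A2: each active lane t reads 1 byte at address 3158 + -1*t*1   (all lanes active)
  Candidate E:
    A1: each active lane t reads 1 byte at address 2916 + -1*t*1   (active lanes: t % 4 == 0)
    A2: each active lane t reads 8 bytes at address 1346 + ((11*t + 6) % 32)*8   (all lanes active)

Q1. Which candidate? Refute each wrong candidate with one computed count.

B: A1 gives 3 transactions, not 8
C: A1 gives 9 transactions, not 8
D: A1 gives 4 transactions, not 8
E: A1 gives 1 transaction, not 8
A: all counts match (8,5)

Answer: A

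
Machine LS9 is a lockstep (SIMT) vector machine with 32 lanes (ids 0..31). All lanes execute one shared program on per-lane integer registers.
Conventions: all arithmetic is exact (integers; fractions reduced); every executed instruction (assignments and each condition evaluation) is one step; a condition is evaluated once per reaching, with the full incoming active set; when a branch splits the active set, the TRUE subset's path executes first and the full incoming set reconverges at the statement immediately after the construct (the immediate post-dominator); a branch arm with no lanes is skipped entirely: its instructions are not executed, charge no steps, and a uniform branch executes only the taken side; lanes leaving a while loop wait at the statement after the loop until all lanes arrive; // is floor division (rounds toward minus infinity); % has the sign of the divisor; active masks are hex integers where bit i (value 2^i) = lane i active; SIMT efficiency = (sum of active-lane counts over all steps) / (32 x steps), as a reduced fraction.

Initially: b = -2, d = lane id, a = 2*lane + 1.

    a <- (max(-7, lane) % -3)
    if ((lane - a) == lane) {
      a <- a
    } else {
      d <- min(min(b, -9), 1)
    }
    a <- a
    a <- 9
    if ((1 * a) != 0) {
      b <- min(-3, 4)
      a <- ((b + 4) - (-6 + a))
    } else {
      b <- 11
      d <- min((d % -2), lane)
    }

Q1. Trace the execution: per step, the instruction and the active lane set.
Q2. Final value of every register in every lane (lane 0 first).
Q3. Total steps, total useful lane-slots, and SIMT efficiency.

step 0: a <- (max(-7, lane) % -3)    0xffffffff
step 1: eval ((lane - a) == lane)    0xffffffff
step 2: a <- a                       0x49249249
step 3: d <- min(min(b, -9), 1)      0xb6db6db6
step 4: a <- a                       0xffffffff
step 5: a <- 9                       0xffffffff
step 6: eval ((1 * a) != 0)          0xffffffff
step 7: b <- min(-3, 4)              0xffffffff
step 8: a <- ((b + 4) - (-6 + a))    0xffffffff

Answer: 9 steps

b: -3,-3,-3,-3,-3,-3,-3,-3,-3,-3,-3,-3,-3,-3,-3,-3,-3,-3,-3,-3,-3,-3,-3,-3,-3,-3,-3,-3,-3,-3,-3,-3
d: 0,-9,-9,3,-9,-9,6,-9,-9,9,-9,-9,12,-9,-9,15,-9,-9,18,-9,-9,21,-9,-9,24,-9,-9,27,-9,-9,30,-9
a: -2,-2,-2,-2,-2,-2,-2,-2,-2,-2,-2,-2,-2,-2,-2,-2,-2,-2,-2,-2,-2,-2,-2,-2,-2,-2,-2,-2,-2,-2,-2,-2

steps = 9; useful = 256; efficiency = 256/288 = 8/9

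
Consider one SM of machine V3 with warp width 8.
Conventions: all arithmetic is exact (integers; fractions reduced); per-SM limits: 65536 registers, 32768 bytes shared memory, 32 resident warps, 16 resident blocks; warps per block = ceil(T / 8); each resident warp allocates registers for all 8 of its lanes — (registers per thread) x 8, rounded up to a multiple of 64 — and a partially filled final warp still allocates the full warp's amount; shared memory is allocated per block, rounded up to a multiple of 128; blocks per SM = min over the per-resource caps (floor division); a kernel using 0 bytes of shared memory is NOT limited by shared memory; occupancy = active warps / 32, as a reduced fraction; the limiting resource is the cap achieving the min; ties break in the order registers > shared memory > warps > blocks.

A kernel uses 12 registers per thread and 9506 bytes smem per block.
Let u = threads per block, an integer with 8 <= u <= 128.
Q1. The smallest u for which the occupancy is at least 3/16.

Answer: u = 9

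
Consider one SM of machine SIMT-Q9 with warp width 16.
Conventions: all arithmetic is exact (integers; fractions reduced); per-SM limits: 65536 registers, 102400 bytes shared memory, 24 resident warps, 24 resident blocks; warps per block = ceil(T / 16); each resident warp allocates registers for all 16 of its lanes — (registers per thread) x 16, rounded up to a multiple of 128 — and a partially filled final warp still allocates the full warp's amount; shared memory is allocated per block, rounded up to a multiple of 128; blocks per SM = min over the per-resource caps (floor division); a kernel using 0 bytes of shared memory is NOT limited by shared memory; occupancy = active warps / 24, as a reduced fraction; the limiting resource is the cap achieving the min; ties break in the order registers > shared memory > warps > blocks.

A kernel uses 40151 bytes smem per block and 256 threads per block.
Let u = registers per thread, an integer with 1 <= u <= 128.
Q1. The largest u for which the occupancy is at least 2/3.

Answer: u = 128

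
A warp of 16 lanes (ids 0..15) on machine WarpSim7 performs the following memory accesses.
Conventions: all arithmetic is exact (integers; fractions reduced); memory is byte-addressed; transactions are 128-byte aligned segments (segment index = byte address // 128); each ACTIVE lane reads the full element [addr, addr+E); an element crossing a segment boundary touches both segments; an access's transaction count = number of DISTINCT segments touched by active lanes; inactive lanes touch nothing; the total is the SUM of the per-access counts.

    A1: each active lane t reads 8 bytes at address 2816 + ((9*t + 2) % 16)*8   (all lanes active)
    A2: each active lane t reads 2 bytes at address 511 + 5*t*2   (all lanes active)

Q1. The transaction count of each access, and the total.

A1: 1 transaction
A2: 3 transactions

Answer: 1,3; total 4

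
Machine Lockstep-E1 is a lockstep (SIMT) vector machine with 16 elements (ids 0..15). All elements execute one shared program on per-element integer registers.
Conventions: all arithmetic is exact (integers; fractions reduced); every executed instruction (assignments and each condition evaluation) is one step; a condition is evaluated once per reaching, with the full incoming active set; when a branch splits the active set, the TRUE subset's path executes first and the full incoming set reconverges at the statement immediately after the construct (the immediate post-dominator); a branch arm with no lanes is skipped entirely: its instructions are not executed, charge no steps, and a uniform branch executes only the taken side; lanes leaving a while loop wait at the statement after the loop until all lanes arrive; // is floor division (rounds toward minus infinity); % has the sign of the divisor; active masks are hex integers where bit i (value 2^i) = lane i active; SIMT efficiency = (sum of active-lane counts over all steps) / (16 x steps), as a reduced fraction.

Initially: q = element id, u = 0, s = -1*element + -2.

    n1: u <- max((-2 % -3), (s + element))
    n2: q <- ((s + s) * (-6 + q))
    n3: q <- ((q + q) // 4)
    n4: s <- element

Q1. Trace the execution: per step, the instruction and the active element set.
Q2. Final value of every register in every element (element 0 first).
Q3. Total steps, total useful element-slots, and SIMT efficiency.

step 0: u <- max((-2 % -3), (s + element)) 0xffff
step 1: q <- ((s + s) * (-6 + q))    0xffff
step 2: q <- ((q + q) // 4)          0xffff
step 3: s <- element                 0xffff

Answer: 4 steps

q: 12,15,16,15,12,7,0,-9,-20,-33,-48,-65,-84,-105,-128,-153
u: -2,-2,-2,-2,-2,-2,-2,-2,-2,-2,-2,-2,-2,-2,-2,-2
s: 0,1,2,3,4,5,6,7,8,9,10,11,12,13,14,15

steps = 4; useful = 64; efficiency = 64/64 = 1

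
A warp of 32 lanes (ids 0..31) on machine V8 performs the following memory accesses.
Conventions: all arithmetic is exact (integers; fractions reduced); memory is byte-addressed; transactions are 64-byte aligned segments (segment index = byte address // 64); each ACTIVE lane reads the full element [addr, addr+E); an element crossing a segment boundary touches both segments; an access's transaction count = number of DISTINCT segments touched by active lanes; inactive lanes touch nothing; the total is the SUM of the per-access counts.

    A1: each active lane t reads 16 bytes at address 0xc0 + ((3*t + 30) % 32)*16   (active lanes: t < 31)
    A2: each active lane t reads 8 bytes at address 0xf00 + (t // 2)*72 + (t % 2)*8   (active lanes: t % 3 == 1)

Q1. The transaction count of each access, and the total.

A1: 8 transactions
A2: 11 transactions

Answer: 8,11; total 19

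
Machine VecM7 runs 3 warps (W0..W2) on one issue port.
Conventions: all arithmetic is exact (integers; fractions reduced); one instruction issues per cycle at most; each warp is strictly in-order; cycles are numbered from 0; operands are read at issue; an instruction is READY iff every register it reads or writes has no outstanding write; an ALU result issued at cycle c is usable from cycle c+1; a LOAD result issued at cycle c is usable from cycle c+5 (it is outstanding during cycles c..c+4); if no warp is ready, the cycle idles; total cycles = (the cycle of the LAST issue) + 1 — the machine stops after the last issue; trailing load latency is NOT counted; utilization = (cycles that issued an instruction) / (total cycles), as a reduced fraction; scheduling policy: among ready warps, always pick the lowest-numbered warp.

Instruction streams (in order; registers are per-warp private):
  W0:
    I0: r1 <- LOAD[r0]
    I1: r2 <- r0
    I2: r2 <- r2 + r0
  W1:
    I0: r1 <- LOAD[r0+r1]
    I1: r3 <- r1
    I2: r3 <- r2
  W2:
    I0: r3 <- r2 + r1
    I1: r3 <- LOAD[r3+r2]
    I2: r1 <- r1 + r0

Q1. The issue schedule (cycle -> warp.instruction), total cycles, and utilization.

cycle 0: W0.I0
cycle 1: W0.I1
cycle 2: W0.I2
cycle 3: W1.I0
cycle 4: W2.I0
cycle 5: W2.I1
cycle 6: W2.I2
cycle 7: idle
cycle 8: W1.I1
cycle 9: W1.I2

Answer: 10 cycles, utilization 9/10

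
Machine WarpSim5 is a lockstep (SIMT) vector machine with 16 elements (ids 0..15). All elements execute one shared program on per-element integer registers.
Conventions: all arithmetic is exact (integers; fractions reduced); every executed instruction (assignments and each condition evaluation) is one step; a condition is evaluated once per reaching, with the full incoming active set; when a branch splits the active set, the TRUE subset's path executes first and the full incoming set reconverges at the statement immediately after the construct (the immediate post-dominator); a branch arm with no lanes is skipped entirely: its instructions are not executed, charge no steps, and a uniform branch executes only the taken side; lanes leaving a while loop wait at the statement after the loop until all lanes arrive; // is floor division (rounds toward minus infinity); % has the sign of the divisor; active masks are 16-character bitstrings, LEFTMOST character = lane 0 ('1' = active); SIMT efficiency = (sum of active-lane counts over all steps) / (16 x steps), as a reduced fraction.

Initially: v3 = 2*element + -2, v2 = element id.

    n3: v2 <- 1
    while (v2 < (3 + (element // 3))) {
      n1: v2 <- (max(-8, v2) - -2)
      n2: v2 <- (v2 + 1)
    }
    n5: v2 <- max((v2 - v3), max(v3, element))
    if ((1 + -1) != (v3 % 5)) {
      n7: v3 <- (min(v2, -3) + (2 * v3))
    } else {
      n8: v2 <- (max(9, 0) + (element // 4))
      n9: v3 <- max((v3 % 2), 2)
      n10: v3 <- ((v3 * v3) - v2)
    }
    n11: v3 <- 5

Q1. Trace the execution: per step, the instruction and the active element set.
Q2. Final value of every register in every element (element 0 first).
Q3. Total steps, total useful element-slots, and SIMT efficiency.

step 0: v2 <- 1                      1111111111111111
step 1: eval (v2 < (3 + (element // 3))) 1111111111111111
step 2: v2 <- (max(-8, v2) - -2)     1111111111111111
step 3: v2 <- (v2 + 1)               1111111111111111
step 4: eval (v2 < (3 + (element // 3))) 1111111111111111
step 5: v2 <- (max(-8, v2) - -2)     0000001111111111
step 6: v2 <- (v2 + 1)               0000001111111111
step 7: eval (v2 < (3 + (element // 3))) 0000001111111111
step 8: v2 <- (max(-8, v2) - -2)     0000000000000001
step 9: v2 <- (v2 + 1)               0000000000000001
step 10: eval (v2 < (3 + (element // 3))) 0000000000000001
step 11: v2 <- max((v2 - v3), max(v3, element)) 1111111111111111
step 12: eval ((1 + -1) != (v3 % 5))  1111111111111111
step 13: v3 <- (min(v2, -3) + (2 * v3)) 1011110111101111
step 14: v2 <- (max(9, 0) + (element // 4)) 0100001000010000
step 15: v3 <- max((v3 % 2), 2)       0100001000010000
step 16: v3 <- ((v3 * v3) - v2)       0100001000010000
step 17: v3 <- 5                      1111111111111111

Answer: 18 steps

v3: 5,5,5,5,5,5,5,5,5,5,5,5,5,5,5,5
v2: 6,9,2,4,6,8,10,12,14,16,18,11,22,24,26,28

steps = 18; useful = 183; efficiency = 183/288 = 61/96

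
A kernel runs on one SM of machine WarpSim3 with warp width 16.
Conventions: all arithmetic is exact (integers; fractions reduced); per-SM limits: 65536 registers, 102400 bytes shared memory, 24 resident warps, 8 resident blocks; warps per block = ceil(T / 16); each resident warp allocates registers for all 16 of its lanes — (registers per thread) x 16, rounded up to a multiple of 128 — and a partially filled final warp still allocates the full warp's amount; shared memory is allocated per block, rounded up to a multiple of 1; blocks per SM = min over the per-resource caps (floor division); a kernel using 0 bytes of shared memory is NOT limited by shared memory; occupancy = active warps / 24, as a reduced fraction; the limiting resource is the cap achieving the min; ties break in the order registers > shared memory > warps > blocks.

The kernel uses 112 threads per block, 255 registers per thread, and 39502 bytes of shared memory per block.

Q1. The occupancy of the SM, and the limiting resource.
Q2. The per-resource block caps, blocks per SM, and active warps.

Answer: occupancy 7/12, limited by registers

registers: 2 blocks
shared memory: 2 blocks
warps: 3 blocks
blocks: 8 blocks

Answer: 2 blocks, 14 active warps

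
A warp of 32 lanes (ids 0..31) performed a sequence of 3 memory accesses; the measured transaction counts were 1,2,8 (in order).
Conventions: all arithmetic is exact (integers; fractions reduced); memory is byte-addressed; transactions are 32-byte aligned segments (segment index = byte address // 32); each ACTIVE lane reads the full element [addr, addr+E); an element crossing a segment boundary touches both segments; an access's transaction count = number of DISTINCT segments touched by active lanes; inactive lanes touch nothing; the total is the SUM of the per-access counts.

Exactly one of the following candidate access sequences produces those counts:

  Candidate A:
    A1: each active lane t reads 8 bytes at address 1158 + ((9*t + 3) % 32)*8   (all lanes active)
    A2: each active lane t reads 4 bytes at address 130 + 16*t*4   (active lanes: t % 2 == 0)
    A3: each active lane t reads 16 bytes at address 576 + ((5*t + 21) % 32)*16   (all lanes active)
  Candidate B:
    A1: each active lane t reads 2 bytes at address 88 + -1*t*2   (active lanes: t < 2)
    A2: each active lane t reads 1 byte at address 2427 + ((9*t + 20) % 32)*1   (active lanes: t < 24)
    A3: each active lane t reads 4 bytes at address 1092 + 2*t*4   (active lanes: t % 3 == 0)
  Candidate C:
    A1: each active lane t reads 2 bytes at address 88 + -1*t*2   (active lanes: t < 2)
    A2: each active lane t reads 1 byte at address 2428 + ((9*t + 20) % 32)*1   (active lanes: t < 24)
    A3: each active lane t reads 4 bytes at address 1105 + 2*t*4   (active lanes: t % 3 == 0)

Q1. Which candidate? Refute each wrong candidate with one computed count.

A: A1 gives 9 transactions, not 1
C: A3 gives 9 transactions, not 8
B: all counts match (1,2,8)

Answer: B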